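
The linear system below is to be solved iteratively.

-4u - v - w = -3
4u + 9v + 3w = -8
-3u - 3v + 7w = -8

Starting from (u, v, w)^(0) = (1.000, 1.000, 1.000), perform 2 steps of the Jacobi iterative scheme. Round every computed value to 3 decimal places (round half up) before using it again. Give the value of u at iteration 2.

1.238

Iteration 1:
  u = (-3 - (-1)·1.000 - (-1)·1.000) / (-4) = 0.250
  v = (-8 - (4)·1.000 - (3)·1.000) / (9) = -1.667
  w = (-8 - (-3)·1.000 - (-3)·1.000) / (7) = -0.286
Iteration 2:
  u = (-3 - (-1)·-1.667 - (-1)·-0.286) / (-4) = 1.238
  v = (-8 - (4)·0.250 - (3)·-0.286) / (9) = -0.905
  w = (-8 - (-3)·0.250 - (-3)·-1.667) / (7) = -1.750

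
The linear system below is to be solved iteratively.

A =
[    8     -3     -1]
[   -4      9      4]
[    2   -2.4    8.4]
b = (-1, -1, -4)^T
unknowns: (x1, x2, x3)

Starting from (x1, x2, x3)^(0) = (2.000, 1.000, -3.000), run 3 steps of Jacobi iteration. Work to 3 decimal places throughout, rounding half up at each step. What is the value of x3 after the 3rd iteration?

-0.578

Iteration 1:
  x1 = (-1 - (-3)·1.000 - (-1)·-3.000) / (8) = -0.125
  x2 = (-1 - (-4)·2.000 - (4)·-3.000) / (9) = 2.111
  x3 = (-4 - (2)·2.000 - (-2.4)·1.000) / (8.4) = -0.667
Iteration 2:
  x1 = (-1 - (-3)·2.111 - (-1)·-0.667) / (8) = 0.583
  x2 = (-1 - (-4)·-0.125 - (4)·-0.667) / (9) = 0.130
  x3 = (-4 - (2)·-0.125 - (-2.4)·2.111) / (8.4) = 0.157
Iteration 3:
  x1 = (-1 - (-3)·0.130 - (-1)·0.157) / (8) = -0.057
  x2 = (-1 - (-4)·0.583 - (4)·0.157) / (9) = 0.078
  x3 = (-4 - (2)·0.583 - (-2.4)·0.130) / (8.4) = -0.578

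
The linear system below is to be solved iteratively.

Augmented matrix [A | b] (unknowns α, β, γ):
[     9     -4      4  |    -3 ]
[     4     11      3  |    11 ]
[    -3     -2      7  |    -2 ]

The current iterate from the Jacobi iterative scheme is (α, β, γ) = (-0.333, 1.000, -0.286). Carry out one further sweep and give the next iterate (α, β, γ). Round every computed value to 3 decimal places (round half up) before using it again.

One sweep:
  α = (-3 - (-4)·1.000 - (4)·-0.286) / (9) = 0.238
  β = (11 - (4)·-0.333 - (3)·-0.286) / (11) = 1.199
  γ = (-2 - (-3)·-0.333 - (-2)·1.000) / (7) = -0.143

(0.238, 1.199, -0.143)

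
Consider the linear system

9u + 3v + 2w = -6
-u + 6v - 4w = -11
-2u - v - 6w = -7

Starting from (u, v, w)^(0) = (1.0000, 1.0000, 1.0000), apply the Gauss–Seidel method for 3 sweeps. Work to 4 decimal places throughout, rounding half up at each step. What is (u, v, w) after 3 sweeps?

Iteration 1:
  u = (-6 - (3)·1.0000 - (2)·1.0000) / (9) = -1.2222
  v = (-11 - (-1)·-1.2222 - (-4)·1.0000) / (6) = -1.3704
  w = (-7 - (-2)·-1.2222 - (-1)·-1.3704) / (-6) = 1.8025
Iteration 2:
  u = (-6 - (3)·-1.3704 - (2)·1.8025) / (9) = -0.6104
  v = (-11 - (-1)·-0.6104 - (-4)·1.8025) / (6) = -0.7334
  w = (-7 - (-2)·-0.6104 - (-1)·-0.7334) / (-6) = 1.4924
Iteration 3:
  u = (-6 - (3)·-0.7334 - (2)·1.4924) / (9) = -0.7538
  v = (-11 - (-1)·-0.7538 - (-4)·1.4924) / (6) = -0.9640
  w = (-7 - (-2)·-0.7538 - (-1)·-0.9640) / (-6) = 1.5786

(-0.7538, -0.9640, 1.5786)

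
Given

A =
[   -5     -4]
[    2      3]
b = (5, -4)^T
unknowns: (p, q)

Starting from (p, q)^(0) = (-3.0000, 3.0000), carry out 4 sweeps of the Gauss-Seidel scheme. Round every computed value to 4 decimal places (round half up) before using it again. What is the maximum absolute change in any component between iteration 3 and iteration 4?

0.4703

Iteration 1:
  p = (5 - (-4)·3.0000) / (-5) = -3.4000
  q = (-4 - (2)·-3.4000) / (3) = 0.9333
Iteration 2:
  p = (5 - (-4)·0.9333) / (-5) = -1.7466
  q = (-4 - (2)·-1.7466) / (3) = -0.1689
Iteration 3:
  p = (5 - (-4)·-0.1689) / (-5) = -0.8649
  q = (-4 - (2)·-0.8649) / (3) = -0.7567
Iteration 4:
  p = (5 - (-4)·-0.7567) / (-5) = -0.3946
  q = (-4 - (2)·-0.3946) / (3) = -1.0703
Change: (0.4703, -0.3136) → max |·| = 0.4703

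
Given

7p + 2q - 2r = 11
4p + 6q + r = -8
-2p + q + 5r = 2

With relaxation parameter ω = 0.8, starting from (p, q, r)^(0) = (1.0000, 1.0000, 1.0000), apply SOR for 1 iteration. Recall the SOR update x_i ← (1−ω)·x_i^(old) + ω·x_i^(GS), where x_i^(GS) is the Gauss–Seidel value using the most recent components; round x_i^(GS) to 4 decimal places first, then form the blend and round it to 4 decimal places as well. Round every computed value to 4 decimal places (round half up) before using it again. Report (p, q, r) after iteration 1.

(1.4571, -1.7771, 1.2706)

Iteration 1:
  p: GS value = (11 - (2)·1.0000 - (-2)·1.0000) / (7) = 1.5714;  p ← (1−ω)·1.0000 + ω·1.5714 = 1.4571
  q: GS value = (-8 - (4)·1.4571 - (1)·1.0000) / (6) = -2.4714;  q ← (1−ω)·1.0000 + ω·-2.4714 = -1.7771
  r: GS value = (2 - (-2)·1.4571 - (1)·-1.7771) / (5) = 1.3383;  r ← (1−ω)·1.0000 + ω·1.3383 = 1.2706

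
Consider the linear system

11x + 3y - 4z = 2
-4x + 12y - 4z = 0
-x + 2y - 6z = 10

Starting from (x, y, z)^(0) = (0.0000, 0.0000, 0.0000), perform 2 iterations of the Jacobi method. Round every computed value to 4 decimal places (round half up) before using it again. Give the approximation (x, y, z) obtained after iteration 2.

(-0.4243, -0.4950, -1.6970)

Iteration 1:
  x = (2 - (3)·0.0000 - (-4)·0.0000) / (11) = 0.1818
  y = (0 - (-4)·0.0000 - (-4)·0.0000) / (12) = 0.0000
  z = (10 - (-1)·0.0000 - (2)·0.0000) / (-6) = -1.6667
Iteration 2:
  x = (2 - (3)·0.0000 - (-4)·-1.6667) / (11) = -0.4243
  y = (0 - (-4)·0.1818 - (-4)·-1.6667) / (12) = -0.4950
  z = (10 - (-1)·0.1818 - (2)·0.0000) / (-6) = -1.6970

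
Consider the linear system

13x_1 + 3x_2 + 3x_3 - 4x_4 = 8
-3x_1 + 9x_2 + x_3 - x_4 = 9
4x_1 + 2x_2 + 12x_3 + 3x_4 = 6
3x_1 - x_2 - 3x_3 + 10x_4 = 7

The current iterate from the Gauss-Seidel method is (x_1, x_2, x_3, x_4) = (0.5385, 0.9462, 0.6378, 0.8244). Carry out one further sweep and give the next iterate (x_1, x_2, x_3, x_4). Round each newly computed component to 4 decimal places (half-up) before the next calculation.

One sweep:
  x_1 = (8 - (3)·0.9462 - (3)·0.6378 - (-4)·0.8244) / (13) = 0.5035
  x_2 = (9 - (-3)·0.5035 - (1)·0.6378 - (-1)·0.8244) / (9) = 1.1886
  x_3 = (6 - (4)·0.5035 - (2)·1.1886 - (3)·0.8244) / (12) = -0.0720
  x_4 = (7 - (3)·0.5035 - (-1)·1.1886 - (-3)·-0.0720) / (10) = 0.6462

(0.5035, 1.1886, -0.0720, 0.6462)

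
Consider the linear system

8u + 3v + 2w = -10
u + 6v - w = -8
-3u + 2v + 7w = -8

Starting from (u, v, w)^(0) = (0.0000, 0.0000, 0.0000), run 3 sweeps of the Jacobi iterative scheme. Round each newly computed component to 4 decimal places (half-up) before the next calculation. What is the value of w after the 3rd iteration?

-0.9660

Iteration 1:
  u = (-10 - (3)·0.0000 - (2)·0.0000) / (8) = -1.2500
  v = (-8 - (1)·0.0000 - (-1)·0.0000) / (6) = -1.3333
  w = (-8 - (-3)·0.0000 - (2)·0.0000) / (7) = -1.1429
Iteration 2:
  u = (-10 - (3)·-1.3333 - (2)·-1.1429) / (8) = -0.4643
  v = (-8 - (1)·-1.2500 - (-1)·-1.1429) / (6) = -1.3155
  w = (-8 - (-3)·-1.2500 - (2)·-1.3333) / (7) = -1.2976
Iteration 3:
  u = (-10 - (3)·-1.3155 - (2)·-1.2976) / (8) = -0.4323
  v = (-8 - (1)·-0.4643 - (-1)·-1.2976) / (6) = -1.4722
  w = (-8 - (-3)·-0.4643 - (2)·-1.3155) / (7) = -0.9660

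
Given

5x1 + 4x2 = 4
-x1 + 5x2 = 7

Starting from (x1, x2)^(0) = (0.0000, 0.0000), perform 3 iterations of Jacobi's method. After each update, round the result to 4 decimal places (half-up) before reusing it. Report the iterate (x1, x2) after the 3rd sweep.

Iteration 1:
  x1 = (4 - (4)·0.0000) / (5) = 0.8000
  x2 = (7 - (-1)·0.0000) / (5) = 1.4000
Iteration 2:
  x1 = (4 - (4)·1.4000) / (5) = -0.3200
  x2 = (7 - (-1)·0.8000) / (5) = 1.5600
Iteration 3:
  x1 = (4 - (4)·1.5600) / (5) = -0.4480
  x2 = (7 - (-1)·-0.3200) / (5) = 1.3360

(-0.4480, 1.3360)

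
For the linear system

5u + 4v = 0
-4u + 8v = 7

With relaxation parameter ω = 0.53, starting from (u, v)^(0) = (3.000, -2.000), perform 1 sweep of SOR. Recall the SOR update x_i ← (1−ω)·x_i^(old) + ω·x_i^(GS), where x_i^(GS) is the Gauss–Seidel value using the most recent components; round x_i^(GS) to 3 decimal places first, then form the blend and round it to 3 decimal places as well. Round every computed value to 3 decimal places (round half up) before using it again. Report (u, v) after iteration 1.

(2.258, 0.122)

Iteration 1:
  u: GS value = (0 - (4)·-2.000) / (5) = 1.600;  u ← (1−ω)·3.000 + ω·1.600 = 2.258
  v: GS value = (7 - (-4)·2.258) / (8) = 2.004;  v ← (1−ω)·-2.000 + ω·2.004 = 0.122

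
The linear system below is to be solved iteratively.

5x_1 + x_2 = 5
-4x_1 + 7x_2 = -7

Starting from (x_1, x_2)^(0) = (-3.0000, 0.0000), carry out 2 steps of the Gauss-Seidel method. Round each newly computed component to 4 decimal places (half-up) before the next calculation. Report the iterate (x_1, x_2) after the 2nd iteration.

Iteration 1:
  x_1 = (5 - (1)·0.0000) / (5) = 1.0000
  x_2 = (-7 - (-4)·1.0000) / (7) = -0.4286
Iteration 2:
  x_1 = (5 - (1)·-0.4286) / (5) = 1.0857
  x_2 = (-7 - (-4)·1.0857) / (7) = -0.3796

(1.0857, -0.3796)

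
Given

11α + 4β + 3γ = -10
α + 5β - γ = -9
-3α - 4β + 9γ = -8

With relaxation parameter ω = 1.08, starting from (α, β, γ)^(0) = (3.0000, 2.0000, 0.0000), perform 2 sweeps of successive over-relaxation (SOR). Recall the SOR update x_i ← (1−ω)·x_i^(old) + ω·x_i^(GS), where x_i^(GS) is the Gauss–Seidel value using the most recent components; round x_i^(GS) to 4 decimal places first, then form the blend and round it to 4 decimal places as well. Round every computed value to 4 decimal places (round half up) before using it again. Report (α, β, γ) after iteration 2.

(0.5666, -2.4694, -1.7425)

Iteration 1:
  α: GS value = (-10 - (4)·2.0000 - (3)·0.0000) / (11) = -1.6364;  α ← (1−ω)·3.0000 + ω·-1.6364 = -2.0073
  β: GS value = (-9 - (1)·-2.0073 - (-1)·0.0000) / (5) = -1.3985;  β ← (1−ω)·2.0000 + ω·-1.3985 = -1.6704
  γ: GS value = (-8 - (-3)·-2.0073 - (-4)·-1.6704) / (9) = -2.3004;  γ ← (1−ω)·0.0000 + ω·-2.3004 = -2.4844
Iteration 2:
  α: GS value = (-10 - (4)·-1.6704 - (3)·-2.4844) / (11) = 0.3759;  α ← (1−ω)·-2.0073 + ω·0.3759 = 0.5666
  β: GS value = (-9 - (1)·0.5666 - (-1)·-2.4844) / (5) = -2.4102;  β ← (1−ω)·-1.6704 + ω·-2.4102 = -2.4694
  γ: GS value = (-8 - (-3)·0.5666 - (-4)·-2.4694) / (9) = -1.7975;  γ ← (1−ω)·-2.4844 + ω·-1.7975 = -1.7425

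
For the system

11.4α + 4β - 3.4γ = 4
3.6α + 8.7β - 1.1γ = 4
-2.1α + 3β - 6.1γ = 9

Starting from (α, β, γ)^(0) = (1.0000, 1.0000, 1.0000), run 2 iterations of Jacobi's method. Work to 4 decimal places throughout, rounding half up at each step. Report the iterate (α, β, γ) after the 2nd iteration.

(-0.1057, 0.1685, -1.4933)

Iteration 1:
  α = (4 - (4)·1.0000 - (-3.4)·1.0000) / (11.4) = 0.2982
  β = (4 - (3.6)·1.0000 - (-1.1)·1.0000) / (8.7) = 0.1724
  γ = (9 - (-2.1)·1.0000 - (3)·1.0000) / (-6.1) = -1.3279
Iteration 2:
  α = (4 - (4)·0.1724 - (-3.4)·-1.3279) / (11.4) = -0.1057
  β = (4 - (3.6)·0.2982 - (-1.1)·-1.3279) / (8.7) = 0.1685
  γ = (9 - (-2.1)·0.2982 - (3)·0.1724) / (-6.1) = -1.4933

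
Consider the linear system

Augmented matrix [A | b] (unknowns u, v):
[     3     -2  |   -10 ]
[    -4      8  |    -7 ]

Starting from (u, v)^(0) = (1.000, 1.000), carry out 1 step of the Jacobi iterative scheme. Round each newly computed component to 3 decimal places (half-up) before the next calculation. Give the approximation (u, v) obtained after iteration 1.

Iteration 1:
  u = (-10 - (-2)·1.000) / (3) = -2.667
  v = (-7 - (-4)·1.000) / (8) = -0.375

(-2.667, -0.375)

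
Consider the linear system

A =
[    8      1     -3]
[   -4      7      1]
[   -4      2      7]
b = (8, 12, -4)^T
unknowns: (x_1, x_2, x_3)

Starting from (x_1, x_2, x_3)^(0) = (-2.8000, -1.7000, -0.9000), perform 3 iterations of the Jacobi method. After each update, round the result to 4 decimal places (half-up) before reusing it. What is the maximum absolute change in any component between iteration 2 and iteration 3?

Iteration 1:
  x_1 = (8 - (1)·-1.7000 - (-3)·-0.9000) / (8) = 0.8750
  x_2 = (12 - (-4)·-2.8000 - (1)·-0.9000) / (7) = 0.2429
  x_3 = (-4 - (-4)·-2.8000 - (2)·-1.7000) / (7) = -1.6857
Iteration 2:
  x_1 = (8 - (1)·0.2429 - (-3)·-1.6857) / (8) = 0.3375
  x_2 = (12 - (-4)·0.8750 - (1)·-1.6857) / (7) = 2.4551
  x_3 = (-4 - (-4)·0.8750 - (2)·0.2429) / (7) = -0.1408
Iteration 3:
  x_1 = (8 - (1)·2.4551 - (-3)·-0.1408) / (8) = 0.6403
  x_2 = (12 - (-4)·0.3375 - (1)·-0.1408) / (7) = 1.9273
  x_3 = (-4 - (-4)·0.3375 - (2)·2.4551) / (7) = -1.0800
Change: (0.3028, -0.5278, -0.9392) → max |·| = 0.9392

0.9392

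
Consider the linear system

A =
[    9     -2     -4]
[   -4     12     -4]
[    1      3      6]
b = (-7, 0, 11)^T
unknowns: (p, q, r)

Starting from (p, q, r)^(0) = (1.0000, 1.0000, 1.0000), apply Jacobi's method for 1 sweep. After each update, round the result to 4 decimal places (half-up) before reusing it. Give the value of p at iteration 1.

Iteration 1:
  p = (-7 - (-2)·1.0000 - (-4)·1.0000) / (9) = -0.1111
  q = (0 - (-4)·1.0000 - (-4)·1.0000) / (12) = 0.6667
  r = (11 - (1)·1.0000 - (3)·1.0000) / (6) = 1.1667

-0.1111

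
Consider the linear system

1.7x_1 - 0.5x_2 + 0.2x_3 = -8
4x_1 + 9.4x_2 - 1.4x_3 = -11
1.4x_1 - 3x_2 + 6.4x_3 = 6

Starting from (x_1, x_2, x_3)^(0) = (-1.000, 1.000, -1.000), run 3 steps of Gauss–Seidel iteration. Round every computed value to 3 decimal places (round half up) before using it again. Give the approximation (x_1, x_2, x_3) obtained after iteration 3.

(-4.656, 1.190, 2.514)

Iteration 1:
  x_1 = (-8 - (-0.5)·1.000 - (0.2)·-1.000) / (1.7) = -4.294
  x_2 = (-11 - (4)·-4.294 - (-1.4)·-1.000) / (9.4) = 0.508
  x_3 = (6 - (1.4)·-4.294 - (-3)·0.508) / (6.4) = 2.115
Iteration 2:
  x_1 = (-8 - (-0.5)·0.508 - (0.2)·2.115) / (1.7) = -4.805
  x_2 = (-11 - (4)·-4.805 - (-1.4)·2.115) / (9.4) = 1.189
  x_3 = (6 - (1.4)·-4.805 - (-3)·1.189) / (6.4) = 2.546
Iteration 3:
  x_1 = (-8 - (-0.5)·1.189 - (0.2)·2.546) / (1.7) = -4.656
  x_2 = (-11 - (4)·-4.656 - (-1.4)·2.546) / (9.4) = 1.190
  x_3 = (6 - (1.4)·-4.656 - (-3)·1.190) / (6.4) = 2.514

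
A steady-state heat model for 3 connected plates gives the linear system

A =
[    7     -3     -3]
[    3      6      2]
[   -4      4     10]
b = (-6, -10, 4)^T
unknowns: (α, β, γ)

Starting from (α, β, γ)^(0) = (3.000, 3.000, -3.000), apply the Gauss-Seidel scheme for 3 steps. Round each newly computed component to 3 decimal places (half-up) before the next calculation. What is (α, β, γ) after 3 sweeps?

(-1.166, -1.267, 0.440)

Iteration 1:
  α = (-6 - (-3)·3.000 - (-3)·-3.000) / (7) = -0.857
  β = (-10 - (3)·-0.857 - (2)·-3.000) / (6) = -0.238
  γ = (4 - (-4)·-0.857 - (4)·-0.238) / (10) = 0.152
Iteration 2:
  α = (-6 - (-3)·-0.238 - (-3)·0.152) / (7) = -0.894
  β = (-10 - (3)·-0.894 - (2)·0.152) / (6) = -1.270
  γ = (4 - (-4)·-0.894 - (4)·-1.270) / (10) = 0.550
Iteration 3:
  α = (-6 - (-3)·-1.270 - (-3)·0.550) / (7) = -1.166
  β = (-10 - (3)·-1.166 - (2)·0.550) / (6) = -1.267
  γ = (4 - (-4)·-1.166 - (4)·-1.267) / (10) = 0.440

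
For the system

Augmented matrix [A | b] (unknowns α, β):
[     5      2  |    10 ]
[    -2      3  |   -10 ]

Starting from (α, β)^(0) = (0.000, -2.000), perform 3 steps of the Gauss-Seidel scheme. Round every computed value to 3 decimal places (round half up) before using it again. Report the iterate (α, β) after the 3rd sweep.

(2.644, -1.571)

Iteration 1:
  α = (10 - (2)·-2.000) / (5) = 2.800
  β = (-10 - (-2)·2.800) / (3) = -1.467
Iteration 2:
  α = (10 - (2)·-1.467) / (5) = 2.587
  β = (-10 - (-2)·2.587) / (3) = -1.609
Iteration 3:
  α = (10 - (2)·-1.609) / (5) = 2.644
  β = (-10 - (-2)·2.644) / (3) = -1.571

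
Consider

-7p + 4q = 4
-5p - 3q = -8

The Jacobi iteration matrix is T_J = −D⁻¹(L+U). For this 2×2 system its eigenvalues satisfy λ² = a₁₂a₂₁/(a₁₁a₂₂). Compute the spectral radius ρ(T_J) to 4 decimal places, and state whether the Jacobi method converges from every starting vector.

0.9759

a₁₂a₂₁/(a₁₁a₂₂) = (4)·(-5) / ((-7)·(-3)) = -0.952381
ρ = √|-0.952381| = √0.952381 = 0.9759
ρ < 1, so Jacobi converges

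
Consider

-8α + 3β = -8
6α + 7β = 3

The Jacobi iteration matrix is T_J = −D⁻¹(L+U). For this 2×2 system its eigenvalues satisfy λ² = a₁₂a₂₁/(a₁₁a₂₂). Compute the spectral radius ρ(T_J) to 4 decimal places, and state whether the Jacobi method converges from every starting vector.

a₁₂a₂₁/(a₁₁a₂₂) = (3)·(6) / ((-8)·(7)) = -0.321429
ρ = √|-0.321429| = √0.321429 = 0.5669
ρ < 1, so Jacobi converges

0.5669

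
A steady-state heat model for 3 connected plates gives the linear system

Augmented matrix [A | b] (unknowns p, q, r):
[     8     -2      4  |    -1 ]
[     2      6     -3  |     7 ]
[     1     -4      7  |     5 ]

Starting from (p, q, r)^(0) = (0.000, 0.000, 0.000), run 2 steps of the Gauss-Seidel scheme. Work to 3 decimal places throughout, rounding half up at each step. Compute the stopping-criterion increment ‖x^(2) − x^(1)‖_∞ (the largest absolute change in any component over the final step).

0.848

Iteration 1:
  p = (-1 - (-2)·0.000 - (4)·0.000) / (8) = -0.125
  q = (7 - (2)·-0.125 - (-3)·0.000) / (6) = 1.208
  r = (5 - (1)·-0.125 - (-4)·1.208) / (7) = 1.422
Iteration 2:
  p = (-1 - (-2)·1.208 - (4)·1.422) / (8) = -0.534
  q = (7 - (2)·-0.534 - (-3)·1.422) / (6) = 2.056
  r = (5 - (1)·-0.534 - (-4)·2.056) / (7) = 1.965
Change: (-0.409, 0.848, 0.543) → max |·| = 0.848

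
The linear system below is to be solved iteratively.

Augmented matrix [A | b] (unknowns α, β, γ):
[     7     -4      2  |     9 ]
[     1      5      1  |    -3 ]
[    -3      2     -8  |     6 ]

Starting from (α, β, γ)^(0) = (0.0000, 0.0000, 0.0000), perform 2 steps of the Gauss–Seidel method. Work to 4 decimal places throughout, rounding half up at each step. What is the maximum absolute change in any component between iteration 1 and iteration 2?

0.3045

Iteration 1:
  α = (9 - (-4)·0.0000 - (2)·0.0000) / (7) = 1.2857
  β = (-3 - (1)·1.2857 - (1)·0.0000) / (5) = -0.8571
  γ = (6 - (-3)·1.2857 - (2)·-0.8571) / (-8) = -1.4464
Iteration 2:
  α = (9 - (-4)·-0.8571 - (2)·-1.4464) / (7) = 1.2092
  β = (-3 - (1)·1.2092 - (1)·-1.4464) / (5) = -0.5526
  γ = (6 - (-3)·1.2092 - (2)·-0.5526) / (-8) = -1.3416
Change: (-0.0765, 0.3045, 0.1048) → max |·| = 0.3045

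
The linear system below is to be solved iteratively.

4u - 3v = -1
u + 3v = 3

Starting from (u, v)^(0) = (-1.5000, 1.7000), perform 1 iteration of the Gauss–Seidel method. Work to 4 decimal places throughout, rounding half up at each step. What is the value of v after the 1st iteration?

Iteration 1:
  u = (-1 - (-3)·1.7000) / (4) = 1.0250
  v = (3 - (1)·1.0250) / (3) = 0.6583

0.6583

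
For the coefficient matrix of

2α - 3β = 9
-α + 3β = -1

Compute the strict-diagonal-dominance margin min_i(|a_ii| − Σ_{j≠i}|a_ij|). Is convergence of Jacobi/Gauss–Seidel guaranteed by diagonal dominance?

-1

row 1: |2| − (3) = -1
row 2: |3| − (1) = 2
minimum over rows = -1 → not strictly diagonally dominant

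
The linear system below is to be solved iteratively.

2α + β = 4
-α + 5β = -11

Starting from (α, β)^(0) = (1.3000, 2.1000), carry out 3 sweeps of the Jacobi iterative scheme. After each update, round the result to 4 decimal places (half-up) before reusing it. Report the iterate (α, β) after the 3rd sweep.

Iteration 1:
  α = (4 - (1)·2.1000) / (2) = 0.9500
  β = (-11 - (-1)·1.3000) / (5) = -1.9400
Iteration 2:
  α = (4 - (1)·-1.9400) / (2) = 2.9700
  β = (-11 - (-1)·0.9500) / (5) = -2.0100
Iteration 3:
  α = (4 - (1)·-2.0100) / (2) = 3.0050
  β = (-11 - (-1)·2.9700) / (5) = -1.6060

(3.0050, -1.6060)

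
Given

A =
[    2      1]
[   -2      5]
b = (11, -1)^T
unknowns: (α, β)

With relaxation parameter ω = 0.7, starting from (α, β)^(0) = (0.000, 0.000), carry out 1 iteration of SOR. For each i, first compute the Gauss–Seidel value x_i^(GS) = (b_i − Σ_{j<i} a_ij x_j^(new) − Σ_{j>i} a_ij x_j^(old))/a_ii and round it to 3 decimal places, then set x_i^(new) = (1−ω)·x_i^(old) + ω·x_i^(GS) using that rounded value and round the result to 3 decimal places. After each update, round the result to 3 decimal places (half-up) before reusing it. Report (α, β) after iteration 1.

(3.850, 0.938)

Iteration 1:
  α: GS value = (11 - (1)·0.000) / (2) = 5.500;  α ← (1−ω)·0.000 + ω·5.500 = 3.850
  β: GS value = (-1 - (-2)·3.850) / (5) = 1.340;  β ← (1−ω)·0.000 + ω·1.340 = 0.938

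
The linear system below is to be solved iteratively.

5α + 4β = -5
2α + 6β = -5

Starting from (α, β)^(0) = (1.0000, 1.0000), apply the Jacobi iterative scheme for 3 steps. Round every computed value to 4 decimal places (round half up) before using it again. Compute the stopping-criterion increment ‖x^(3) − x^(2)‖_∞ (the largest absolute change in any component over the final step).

Iteration 1:
  α = (-5 - (4)·1.0000) / (5) = -1.8000
  β = (-5 - (2)·1.0000) / (6) = -1.1667
Iteration 2:
  α = (-5 - (4)·-1.1667) / (5) = -0.0666
  β = (-5 - (2)·-1.8000) / (6) = -0.2333
Iteration 3:
  α = (-5 - (4)·-0.2333) / (5) = -0.8134
  β = (-5 - (2)·-0.0666) / (6) = -0.8111
Change: (-0.7468, -0.5778) → max |·| = 0.7468

0.7468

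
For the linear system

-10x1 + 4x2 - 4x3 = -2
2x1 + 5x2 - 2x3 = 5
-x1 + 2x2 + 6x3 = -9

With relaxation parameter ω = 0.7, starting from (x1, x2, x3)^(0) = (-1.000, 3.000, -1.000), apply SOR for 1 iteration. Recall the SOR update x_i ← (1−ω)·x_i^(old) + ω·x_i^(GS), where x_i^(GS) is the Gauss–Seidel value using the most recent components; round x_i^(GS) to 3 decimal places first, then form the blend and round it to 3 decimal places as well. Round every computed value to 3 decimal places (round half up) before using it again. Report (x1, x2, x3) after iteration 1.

(0.960, 1.051, -1.483)

Iteration 1:
  x1: GS value = (-2 - (4)·3.000 - (-4)·-1.000) / (-10) = 1.800;  x1 ← (1−ω)·-1.000 + ω·1.800 = 0.960
  x2: GS value = (5 - (2)·0.960 - (-2)·-1.000) / (5) = 0.216;  x2 ← (1−ω)·3.000 + ω·0.216 = 1.051
  x3: GS value = (-9 - (-1)·0.960 - (2)·1.051) / (6) = -1.690;  x3 ← (1−ω)·-1.000 + ω·-1.690 = -1.483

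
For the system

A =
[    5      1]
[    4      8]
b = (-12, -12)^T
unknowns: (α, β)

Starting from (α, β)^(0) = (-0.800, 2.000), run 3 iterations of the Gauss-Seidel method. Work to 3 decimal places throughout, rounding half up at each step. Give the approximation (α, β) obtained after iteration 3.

Iteration 1:
  α = (-12 - (1)·2.000) / (5) = -2.800
  β = (-12 - (4)·-2.800) / (8) = -0.100
Iteration 2:
  α = (-12 - (1)·-0.100) / (5) = -2.380
  β = (-12 - (4)·-2.380) / (8) = -0.310
Iteration 3:
  α = (-12 - (1)·-0.310) / (5) = -2.338
  β = (-12 - (4)·-2.338) / (8) = -0.331

(-2.338, -0.331)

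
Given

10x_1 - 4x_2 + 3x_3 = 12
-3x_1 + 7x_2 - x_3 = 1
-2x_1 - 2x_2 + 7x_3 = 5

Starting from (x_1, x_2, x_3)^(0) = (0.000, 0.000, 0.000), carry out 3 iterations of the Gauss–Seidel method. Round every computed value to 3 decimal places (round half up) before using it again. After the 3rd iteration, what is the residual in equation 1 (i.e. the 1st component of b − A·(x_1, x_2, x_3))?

0.027

Iteration 1:
  x_1 = (12 - (-4)·0.000 - (3)·0.000) / (10) = 1.200
  x_2 = (1 - (-3)·1.200 - (-1)·0.000) / (7) = 0.657
  x_3 = (5 - (-2)·1.200 - (-2)·0.657) / (7) = 1.245
Iteration 2:
  x_1 = (12 - (-4)·0.657 - (3)·1.245) / (10) = 1.089
  x_2 = (1 - (-3)·1.089 - (-1)·1.245) / (7) = 0.787
  x_3 = (5 - (-2)·1.089 - (-2)·0.787) / (7) = 1.250
Iteration 3:
  x_1 = (12 - (-4)·0.787 - (3)·1.250) / (10) = 1.140
  x_2 = (1 - (-3)·1.140 - (-1)·1.250) / (7) = 0.810
  x_3 = (5 - (-2)·1.140 - (-2)·0.810) / (7) = 1.271
Residual b − A·x = (0.027, 0.021, 0.003)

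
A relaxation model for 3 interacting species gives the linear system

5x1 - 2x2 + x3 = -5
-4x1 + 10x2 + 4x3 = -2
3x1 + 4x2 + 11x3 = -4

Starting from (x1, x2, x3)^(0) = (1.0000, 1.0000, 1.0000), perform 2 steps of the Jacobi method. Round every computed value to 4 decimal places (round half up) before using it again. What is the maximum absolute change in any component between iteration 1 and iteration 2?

0.9273

Iteration 1:
  x1 = (-5 - (-2)·1.0000 - (1)·1.0000) / (5) = -0.8000
  x2 = (-2 - (-4)·1.0000 - (4)·1.0000) / (10) = -0.2000
  x3 = (-4 - (3)·1.0000 - (4)·1.0000) / (11) = -1.0000
Iteration 2:
  x1 = (-5 - (-2)·-0.2000 - (1)·-1.0000) / (5) = -0.8800
  x2 = (-2 - (-4)·-0.8000 - (4)·-1.0000) / (10) = -0.1200
  x3 = (-4 - (3)·-0.8000 - (4)·-0.2000) / (11) = -0.0727
Change: (-0.0800, 0.0800, 0.9273) → max |·| = 0.9273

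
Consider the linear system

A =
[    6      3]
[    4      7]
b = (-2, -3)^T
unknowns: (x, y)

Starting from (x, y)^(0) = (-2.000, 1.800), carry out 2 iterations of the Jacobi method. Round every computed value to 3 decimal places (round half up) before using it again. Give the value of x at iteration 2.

-0.690

Iteration 1:
  x = (-2 - (3)·1.800) / (6) = -1.233
  y = (-3 - (4)·-2.000) / (7) = 0.714
Iteration 2:
  x = (-2 - (3)·0.714) / (6) = -0.690
  y = (-3 - (4)·-1.233) / (7) = 0.276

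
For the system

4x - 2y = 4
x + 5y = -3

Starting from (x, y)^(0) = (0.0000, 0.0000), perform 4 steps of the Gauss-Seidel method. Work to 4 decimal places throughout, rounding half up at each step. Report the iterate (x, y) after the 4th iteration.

(0.6360, -0.7272)

Iteration 1:
  x = (4 - (-2)·0.0000) / (4) = 1.0000
  y = (-3 - (1)·1.0000) / (5) = -0.8000
Iteration 2:
  x = (4 - (-2)·-0.8000) / (4) = 0.6000
  y = (-3 - (1)·0.6000) / (5) = -0.7200
Iteration 3:
  x = (4 - (-2)·-0.7200) / (4) = 0.6400
  y = (-3 - (1)·0.6400) / (5) = -0.7280
Iteration 4:
  x = (4 - (-2)·-0.7280) / (4) = 0.6360
  y = (-3 - (1)·0.6360) / (5) = -0.7272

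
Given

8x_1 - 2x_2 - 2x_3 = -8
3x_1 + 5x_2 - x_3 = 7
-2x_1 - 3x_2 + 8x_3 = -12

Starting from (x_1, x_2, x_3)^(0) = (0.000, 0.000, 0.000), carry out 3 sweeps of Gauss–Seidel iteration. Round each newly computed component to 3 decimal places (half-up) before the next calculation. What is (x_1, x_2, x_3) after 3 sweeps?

Iteration 1:
  x_1 = (-8 - (-2)·0.000 - (-2)·0.000) / (8) = -1.000
  x_2 = (7 - (3)·-1.000 - (-1)·0.000) / (5) = 2.000
  x_3 = (-12 - (-2)·-1.000 - (-3)·2.000) / (8) = -1.000
Iteration 2:
  x_1 = (-8 - (-2)·2.000 - (-2)·-1.000) / (8) = -0.750
  x_2 = (7 - (3)·-0.750 - (-1)·-1.000) / (5) = 1.650
  x_3 = (-12 - (-2)·-0.750 - (-3)·1.650) / (8) = -1.069
Iteration 3:
  x_1 = (-8 - (-2)·1.650 - (-2)·-1.069) / (8) = -0.855
  x_2 = (7 - (3)·-0.855 - (-1)·-1.069) / (5) = 1.699
  x_3 = (-12 - (-2)·-0.855 - (-3)·1.699) / (8) = -1.077

(-0.855, 1.699, -1.077)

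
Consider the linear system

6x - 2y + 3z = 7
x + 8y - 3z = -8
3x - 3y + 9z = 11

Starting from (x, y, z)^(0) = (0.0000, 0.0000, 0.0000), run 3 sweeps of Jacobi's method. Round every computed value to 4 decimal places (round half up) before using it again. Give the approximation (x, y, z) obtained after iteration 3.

Iteration 1:
  x = (7 - (-2)·0.0000 - (3)·0.0000) / (6) = 1.1667
  y = (-8 - (1)·0.0000 - (-3)·0.0000) / (8) = -1.0000
  z = (11 - (3)·0.0000 - (-3)·0.0000) / (9) = 1.2222
Iteration 2:
  x = (7 - (-2)·-1.0000 - (3)·1.2222) / (6) = 0.2222
  y = (-8 - (1)·1.1667 - (-3)·1.2222) / (8) = -0.6875
  z = (11 - (3)·1.1667 - (-3)·-1.0000) / (9) = 0.5000
Iteration 3:
  x = (7 - (-2)·-0.6875 - (3)·0.5000) / (6) = 0.6875
  y = (-8 - (1)·0.2222 - (-3)·0.5000) / (8) = -0.8403
  z = (11 - (3)·0.2222 - (-3)·-0.6875) / (9) = 0.9190

(0.6875, -0.8403, 0.9190)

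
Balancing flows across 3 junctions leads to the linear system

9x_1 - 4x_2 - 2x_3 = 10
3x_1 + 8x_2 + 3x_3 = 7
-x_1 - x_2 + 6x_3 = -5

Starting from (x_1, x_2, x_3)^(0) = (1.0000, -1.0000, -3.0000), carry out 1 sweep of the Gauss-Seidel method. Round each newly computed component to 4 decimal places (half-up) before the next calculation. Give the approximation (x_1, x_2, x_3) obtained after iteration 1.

(0.0000, 2.0000, -0.5000)

Iteration 1:
  x_1 = (10 - (-4)·-1.0000 - (-2)·-3.0000) / (9) = 0.0000
  x_2 = (7 - (3)·0.0000 - (3)·-3.0000) / (8) = 2.0000
  x_3 = (-5 - (-1)·0.0000 - (-1)·2.0000) / (6) = -0.5000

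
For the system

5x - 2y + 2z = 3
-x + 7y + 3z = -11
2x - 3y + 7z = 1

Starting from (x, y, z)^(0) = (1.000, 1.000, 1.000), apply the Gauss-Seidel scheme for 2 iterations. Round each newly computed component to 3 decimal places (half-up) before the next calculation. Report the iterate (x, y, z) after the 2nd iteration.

(0.174, -1.183, -0.414)

Iteration 1:
  x = (3 - (-2)·1.000 - (2)·1.000) / (5) = 0.600
  y = (-11 - (-1)·0.600 - (3)·1.000) / (7) = -1.914
  z = (1 - (2)·0.600 - (-3)·-1.914) / (7) = -0.849
Iteration 2:
  x = (3 - (-2)·-1.914 - (2)·-0.849) / (5) = 0.174
  y = (-11 - (-1)·0.174 - (3)·-0.849) / (7) = -1.183
  z = (1 - (2)·0.174 - (-3)·-1.183) / (7) = -0.414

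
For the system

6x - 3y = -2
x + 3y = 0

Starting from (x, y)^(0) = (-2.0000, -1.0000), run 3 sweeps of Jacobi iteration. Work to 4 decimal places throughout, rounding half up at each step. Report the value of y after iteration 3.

Iteration 1:
  x = (-2 - (-3)·-1.0000) / (6) = -0.8333
  y = (0 - (1)·-2.0000) / (3) = 0.6667
Iteration 2:
  x = (-2 - (-3)·0.6667) / (6) = 0.0000
  y = (0 - (1)·-0.8333) / (3) = 0.2778
Iteration 3:
  x = (-2 - (-3)·0.2778) / (6) = -0.1944
  y = (0 - (1)·0.0000) / (3) = 0.0000

0.0000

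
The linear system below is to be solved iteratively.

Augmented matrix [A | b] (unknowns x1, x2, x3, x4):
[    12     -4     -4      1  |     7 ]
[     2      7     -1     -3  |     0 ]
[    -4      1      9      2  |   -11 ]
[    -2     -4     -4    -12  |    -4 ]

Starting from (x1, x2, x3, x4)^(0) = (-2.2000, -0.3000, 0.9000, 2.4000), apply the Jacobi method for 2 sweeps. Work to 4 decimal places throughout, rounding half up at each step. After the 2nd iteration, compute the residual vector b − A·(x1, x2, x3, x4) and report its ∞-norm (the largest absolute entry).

Iteration 1:
  x1 = (7 - (-4)·-0.3000 - (-4)·0.9000 - (1)·2.4000) / (12) = 0.5833
  x2 = (0 - (2)·-2.2000 - (-1)·0.9000 - (-3)·2.4000) / (7) = 1.7857
  x3 = (-11 - (-4)·-2.2000 - (1)·-0.3000 - (2)·2.4000) / (9) = -2.7000
  x4 = (-4 - (-2)·-2.2000 - (-4)·-0.3000 - (-4)·0.9000) / (-12) = 0.5000
Iteration 2:
  x1 = (7 - (-4)·1.7857 - (-4)·-2.7000 - (1)·0.5000) / (12) = 0.2369
  x2 = (0 - (2)·0.5833 - (-1)·-2.7000 - (-3)·0.5000) / (7) = -0.3381
  x3 = (-11 - (-4)·0.5833 - (1)·1.7857 - (2)·0.5000) / (9) = -1.2725
  x4 = (-4 - (-2)·0.5833 - (-4)·1.7857 - (-4)·-2.7000) / (-12) = 0.5409
Residual b − A·x = (-2.8261, 2.2431, 0.6564, -3.4778); ∞-norm = 3.4778

3.4778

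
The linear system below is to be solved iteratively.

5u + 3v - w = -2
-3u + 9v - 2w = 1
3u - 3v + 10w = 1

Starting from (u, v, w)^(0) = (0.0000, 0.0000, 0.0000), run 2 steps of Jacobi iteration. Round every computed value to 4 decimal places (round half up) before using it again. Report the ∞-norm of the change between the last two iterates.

0.1533

Iteration 1:
  u = (-2 - (3)·0.0000 - (-1)·0.0000) / (5) = -0.4000
  v = (1 - (-3)·0.0000 - (-2)·0.0000) / (9) = 0.1111
  w = (1 - (3)·0.0000 - (-3)·0.0000) / (10) = 0.1000
Iteration 2:
  u = (-2 - (3)·0.1111 - (-1)·0.1000) / (5) = -0.4467
  v = (1 - (-3)·-0.4000 - (-2)·0.1000) / (9) = 0.0000
  w = (1 - (3)·-0.4000 - (-3)·0.1111) / (10) = 0.2533
Change: (-0.0467, -0.1111, 0.1533) → max |·| = 0.1533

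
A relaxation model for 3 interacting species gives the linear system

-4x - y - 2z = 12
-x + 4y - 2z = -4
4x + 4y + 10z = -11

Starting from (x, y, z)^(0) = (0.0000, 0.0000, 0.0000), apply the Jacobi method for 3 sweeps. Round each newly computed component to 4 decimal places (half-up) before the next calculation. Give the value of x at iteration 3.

-2.6750

Iteration 1:
  x = (12 - (-1)·0.0000 - (-2)·0.0000) / (-4) = -3.0000
  y = (-4 - (-1)·0.0000 - (-2)·0.0000) / (4) = -1.0000
  z = (-11 - (4)·0.0000 - (4)·0.0000) / (10) = -1.1000
Iteration 2:
  x = (12 - (-1)·-1.0000 - (-2)·-1.1000) / (-4) = -2.2000
  y = (-4 - (-1)·-3.0000 - (-2)·-1.1000) / (4) = -2.3000
  z = (-11 - (4)·-3.0000 - (4)·-1.0000) / (10) = 0.5000
Iteration 3:
  x = (12 - (-1)·-2.3000 - (-2)·0.5000) / (-4) = -2.6750
  y = (-4 - (-1)·-2.2000 - (-2)·0.5000) / (4) = -1.3000
  z = (-11 - (4)·-2.2000 - (4)·-2.3000) / (10) = 0.7000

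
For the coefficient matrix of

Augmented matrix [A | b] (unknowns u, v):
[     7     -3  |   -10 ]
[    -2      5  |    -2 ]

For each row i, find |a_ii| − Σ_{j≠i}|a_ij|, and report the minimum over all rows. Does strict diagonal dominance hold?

row 1: |7| − (3) = 4
row 2: |5| − (2) = 3
minimum over rows = 3 → strictly diagonally dominant (convergence guaranteed)

3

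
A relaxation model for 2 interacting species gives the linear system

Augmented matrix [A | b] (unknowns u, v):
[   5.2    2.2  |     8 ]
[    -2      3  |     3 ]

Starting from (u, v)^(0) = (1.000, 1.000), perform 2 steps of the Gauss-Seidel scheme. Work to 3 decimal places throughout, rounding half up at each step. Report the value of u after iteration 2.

Iteration 1:
  u = (8 - (2.2)·1.000) / (5.2) = 1.115
  v = (3 - (-2)·1.115) / (3) = 1.743
Iteration 2:
  u = (8 - (2.2)·1.743) / (5.2) = 0.801
  v = (3 - (-2)·0.801) / (3) = 1.534

0.801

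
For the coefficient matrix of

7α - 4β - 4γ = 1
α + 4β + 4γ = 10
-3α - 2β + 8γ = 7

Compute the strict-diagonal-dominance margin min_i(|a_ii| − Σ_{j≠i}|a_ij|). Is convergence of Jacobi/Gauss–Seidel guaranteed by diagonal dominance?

-1

row 1: |7| − (4+4) = -1
row 2: |4| − (1+4) = -1
row 3: |8| − (3+2) = 3
minimum over rows = -1 → not strictly diagonally dominant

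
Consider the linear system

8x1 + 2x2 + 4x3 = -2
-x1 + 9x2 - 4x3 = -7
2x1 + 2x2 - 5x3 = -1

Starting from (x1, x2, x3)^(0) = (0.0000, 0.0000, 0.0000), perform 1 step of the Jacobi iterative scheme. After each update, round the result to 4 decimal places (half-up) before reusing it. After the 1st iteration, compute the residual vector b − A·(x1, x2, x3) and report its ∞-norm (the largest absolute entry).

2.0556

Iteration 1:
  x1 = (-2 - (2)·0.0000 - (4)·0.0000) / (8) = -0.2500
  x2 = (-7 - (-1)·0.0000 - (-4)·0.0000) / (9) = -0.7778
  x3 = (-1 - (2)·0.0000 - (2)·0.0000) / (-5) = 0.2000
Residual b − A·x = (0.7556, 0.5502, 2.0556); ∞-norm = 2.0556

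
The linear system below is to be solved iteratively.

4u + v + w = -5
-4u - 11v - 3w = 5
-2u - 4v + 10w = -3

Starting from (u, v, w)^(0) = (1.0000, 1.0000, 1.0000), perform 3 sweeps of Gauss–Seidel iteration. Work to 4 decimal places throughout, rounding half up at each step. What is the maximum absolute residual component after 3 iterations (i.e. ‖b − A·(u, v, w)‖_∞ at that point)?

0.0908

Iteration 1:
  u = (-5 - (1)·1.0000 - (1)·1.0000) / (4) = -1.7500
  v = (5 - (-4)·-1.7500 - (-3)·1.0000) / (-11) = -0.0909
  w = (-3 - (-2)·-1.7500 - (-4)·-0.0909) / (10) = -0.6864
Iteration 2:
  u = (-5 - (1)·-0.0909 - (1)·-0.6864) / (4) = -1.0557
  v = (5 - (-4)·-1.0557 - (-3)·-0.6864) / (-11) = 0.1165
  w = (-3 - (-2)·-1.0557 - (-4)·0.1165) / (10) = -0.4645
Iteration 3:
  u = (-5 - (1)·0.1165 - (1)·-0.4645) / (4) = -1.1630
  v = (5 - (-4)·-1.1630 - (-3)·-0.4645) / (-11) = 0.0950
  w = (-3 - (-2)·-1.1630 - (-4)·0.0950) / (10) = -0.4946
Residual b − A·x = (0.0516, -0.0908, 0.0000); ∞-norm = 0.0908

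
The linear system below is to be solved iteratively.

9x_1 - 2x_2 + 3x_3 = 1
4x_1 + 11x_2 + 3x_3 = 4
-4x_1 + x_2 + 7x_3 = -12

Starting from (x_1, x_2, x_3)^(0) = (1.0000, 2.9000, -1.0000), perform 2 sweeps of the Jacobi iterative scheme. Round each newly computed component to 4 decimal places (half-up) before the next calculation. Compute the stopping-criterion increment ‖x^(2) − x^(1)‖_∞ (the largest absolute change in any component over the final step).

0.4261

Iteration 1:
  x_1 = (1 - (-2)·2.9000 - (3)·-1.0000) / (9) = 1.0889
  x_2 = (4 - (4)·1.0000 - (3)·-1.0000) / (11) = 0.2727
  x_3 = (-12 - (-4)·1.0000 - (1)·2.9000) / (7) = -1.5571
Iteration 2:
  x_1 = (1 - (-2)·0.2727 - (3)·-1.5571) / (9) = 0.6907
  x_2 = (4 - (4)·1.0889 - (3)·-1.5571) / (11) = 0.3923
  x_3 = (-12 - (-4)·1.0889 - (1)·0.2727) / (7) = -1.1310
Change: (-0.3982, 0.1196, 0.4261) → max |·| = 0.4261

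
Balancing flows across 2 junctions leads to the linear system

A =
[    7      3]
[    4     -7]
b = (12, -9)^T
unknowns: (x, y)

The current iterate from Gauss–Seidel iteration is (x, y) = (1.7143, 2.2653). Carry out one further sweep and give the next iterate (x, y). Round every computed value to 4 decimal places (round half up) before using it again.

One sweep:
  x = (12 - (3)·2.2653) / (7) = 0.7434
  y = (-9 - (4)·0.7434) / (-7) = 1.7105

(0.7434, 1.7105)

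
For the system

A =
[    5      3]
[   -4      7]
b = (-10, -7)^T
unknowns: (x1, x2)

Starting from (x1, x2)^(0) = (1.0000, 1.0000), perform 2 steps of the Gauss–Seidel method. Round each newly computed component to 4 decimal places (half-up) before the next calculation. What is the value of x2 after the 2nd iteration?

-1.2906

Iteration 1:
  x1 = (-10 - (3)·1.0000) / (5) = -2.6000
  x2 = (-7 - (-4)·-2.6000) / (7) = -2.4857
Iteration 2:
  x1 = (-10 - (3)·-2.4857) / (5) = -0.5086
  x2 = (-7 - (-4)·-0.5086) / (7) = -1.2906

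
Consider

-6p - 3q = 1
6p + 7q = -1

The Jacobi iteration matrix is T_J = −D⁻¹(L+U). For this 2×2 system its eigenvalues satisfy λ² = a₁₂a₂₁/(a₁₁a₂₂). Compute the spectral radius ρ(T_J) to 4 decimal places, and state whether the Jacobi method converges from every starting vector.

a₁₂a₂₁/(a₁₁a₂₂) = (-3)·(6) / ((-6)·(7)) = 0.428571
ρ = √|0.428571| = √0.428571 = 0.6547
ρ < 1, so Jacobi converges

0.6547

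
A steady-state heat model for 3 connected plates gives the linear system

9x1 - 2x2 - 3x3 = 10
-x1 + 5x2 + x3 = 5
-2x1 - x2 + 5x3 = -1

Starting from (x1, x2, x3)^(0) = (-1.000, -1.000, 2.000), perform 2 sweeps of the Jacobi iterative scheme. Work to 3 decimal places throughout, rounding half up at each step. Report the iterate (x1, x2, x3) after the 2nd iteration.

Iteration 1:
  x1 = (10 - (-2)·-1.000 - (-3)·2.000) / (9) = 1.556
  x2 = (5 - (-1)·-1.000 - (1)·2.000) / (5) = 0.400
  x3 = (-1 - (-2)·-1.000 - (-1)·-1.000) / (5) = -0.800
Iteration 2:
  x1 = (10 - (-2)·0.400 - (-3)·-0.800) / (9) = 0.933
  x2 = (5 - (-1)·1.556 - (1)·-0.800) / (5) = 1.471
  x3 = (-1 - (-2)·1.556 - (-1)·0.400) / (5) = 0.502

(0.933, 1.471, 0.502)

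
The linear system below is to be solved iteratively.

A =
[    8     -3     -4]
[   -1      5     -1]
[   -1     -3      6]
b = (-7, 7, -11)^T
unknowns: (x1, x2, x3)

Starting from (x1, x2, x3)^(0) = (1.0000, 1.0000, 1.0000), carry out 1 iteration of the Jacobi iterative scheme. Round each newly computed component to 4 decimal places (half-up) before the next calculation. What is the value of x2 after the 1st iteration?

1.8000

Iteration 1:
  x1 = (-7 - (-3)·1.0000 - (-4)·1.0000) / (8) = 0.0000
  x2 = (7 - (-1)·1.0000 - (-1)·1.0000) / (5) = 1.8000
  x3 = (-11 - (-1)·1.0000 - (-3)·1.0000) / (6) = -1.1667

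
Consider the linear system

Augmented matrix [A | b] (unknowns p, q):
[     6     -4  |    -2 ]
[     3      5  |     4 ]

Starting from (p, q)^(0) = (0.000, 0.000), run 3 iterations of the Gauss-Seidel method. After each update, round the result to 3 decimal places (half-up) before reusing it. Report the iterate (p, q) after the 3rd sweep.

Iteration 1:
  p = (-2 - (-4)·0.000) / (6) = -0.333
  q = (4 - (3)·-0.333) / (5) = 1.000
Iteration 2:
  p = (-2 - (-4)·1.000) / (6) = 0.333
  q = (4 - (3)·0.333) / (5) = 0.600
Iteration 3:
  p = (-2 - (-4)·0.600) / (6) = 0.067
  q = (4 - (3)·0.067) / (5) = 0.760

(0.067, 0.760)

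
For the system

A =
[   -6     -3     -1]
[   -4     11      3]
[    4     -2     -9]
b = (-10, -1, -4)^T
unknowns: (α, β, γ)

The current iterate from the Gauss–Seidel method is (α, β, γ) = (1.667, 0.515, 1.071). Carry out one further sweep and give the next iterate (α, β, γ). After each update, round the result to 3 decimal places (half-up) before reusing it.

(1.231, 0.065, 0.977)

One sweep:
  α = (-10 - (-3)·0.515 - (-1)·1.071) / (-6) = 1.231
  β = (-1 - (-4)·1.231 - (3)·1.071) / (11) = 0.065
  γ = (-4 - (4)·1.231 - (-2)·0.065) / (-9) = 0.977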